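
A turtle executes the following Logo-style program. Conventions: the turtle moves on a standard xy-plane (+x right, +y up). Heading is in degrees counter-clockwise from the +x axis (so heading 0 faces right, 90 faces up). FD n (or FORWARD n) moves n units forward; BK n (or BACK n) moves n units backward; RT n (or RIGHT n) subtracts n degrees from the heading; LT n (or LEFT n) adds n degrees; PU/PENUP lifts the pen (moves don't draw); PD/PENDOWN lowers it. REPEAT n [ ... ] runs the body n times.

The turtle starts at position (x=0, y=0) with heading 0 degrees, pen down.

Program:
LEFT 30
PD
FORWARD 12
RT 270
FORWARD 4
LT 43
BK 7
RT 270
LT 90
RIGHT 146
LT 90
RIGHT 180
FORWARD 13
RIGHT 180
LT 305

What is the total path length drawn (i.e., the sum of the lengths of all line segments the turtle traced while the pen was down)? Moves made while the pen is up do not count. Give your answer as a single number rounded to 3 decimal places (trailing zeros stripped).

Executing turtle program step by step:
Start: pos=(0,0), heading=0, pen down
LT 30: heading 0 -> 30
PD: pen down
FD 12: (0,0) -> (10.392,6) [heading=30, draw]
RT 270: heading 30 -> 120
FD 4: (10.392,6) -> (8.392,9.464) [heading=120, draw]
LT 43: heading 120 -> 163
BK 7: (8.392,9.464) -> (15.086,7.417) [heading=163, draw]
RT 270: heading 163 -> 253
LT 90: heading 253 -> 343
RT 146: heading 343 -> 197
LT 90: heading 197 -> 287
RT 180: heading 287 -> 107
FD 13: (15.086,7.417) -> (11.286,19.849) [heading=107, draw]
RT 180: heading 107 -> 287
LT 305: heading 287 -> 232
Final: pos=(11.286,19.849), heading=232, 4 segment(s) drawn

Segment lengths:
  seg 1: (0,0) -> (10.392,6), length = 12
  seg 2: (10.392,6) -> (8.392,9.464), length = 4
  seg 3: (8.392,9.464) -> (15.086,7.417), length = 7
  seg 4: (15.086,7.417) -> (11.286,19.849), length = 13
Total = 36

Answer: 36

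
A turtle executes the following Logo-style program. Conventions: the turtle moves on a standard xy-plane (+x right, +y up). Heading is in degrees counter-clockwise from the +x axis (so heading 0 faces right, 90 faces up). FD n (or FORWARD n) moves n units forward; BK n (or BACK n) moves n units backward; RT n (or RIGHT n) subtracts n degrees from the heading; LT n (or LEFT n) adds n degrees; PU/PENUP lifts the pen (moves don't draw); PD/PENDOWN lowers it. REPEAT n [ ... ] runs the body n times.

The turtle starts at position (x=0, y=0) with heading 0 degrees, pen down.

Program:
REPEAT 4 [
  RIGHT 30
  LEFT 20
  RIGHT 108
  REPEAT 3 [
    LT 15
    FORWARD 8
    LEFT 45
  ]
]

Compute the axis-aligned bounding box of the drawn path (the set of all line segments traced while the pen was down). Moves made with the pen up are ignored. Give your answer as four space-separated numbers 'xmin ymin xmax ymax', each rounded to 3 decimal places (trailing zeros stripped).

Executing turtle program step by step:
Start: pos=(0,0), heading=0, pen down
REPEAT 4 [
  -- iteration 1/4 --
  RT 30: heading 0 -> 330
  LT 20: heading 330 -> 350
  RT 108: heading 350 -> 242
  REPEAT 3 [
    -- iteration 1/3 --
    LT 15: heading 242 -> 257
    FD 8: (0,0) -> (-1.8,-7.795) [heading=257, draw]
    LT 45: heading 257 -> 302
    -- iteration 2/3 --
    LT 15: heading 302 -> 317
    FD 8: (-1.8,-7.795) -> (4.051,-13.251) [heading=317, draw]
    LT 45: heading 317 -> 2
    -- iteration 3/3 --
    LT 15: heading 2 -> 17
    FD 8: (4.051,-13.251) -> (11.702,-10.912) [heading=17, draw]
    LT 45: heading 17 -> 62
  ]
  -- iteration 2/4 --
  RT 30: heading 62 -> 32
  LT 20: heading 32 -> 52
  RT 108: heading 52 -> 304
  REPEAT 3 [
    -- iteration 1/3 --
    LT 15: heading 304 -> 319
    FD 8: (11.702,-10.912) -> (17.739,-16.16) [heading=319, draw]
    LT 45: heading 319 -> 4
    -- iteration 2/3 --
    LT 15: heading 4 -> 19
    FD 8: (17.739,-16.16) -> (25.303,-13.556) [heading=19, draw]
    LT 45: heading 19 -> 64
    -- iteration 3/3 --
    LT 15: heading 64 -> 79
    FD 8: (25.303,-13.556) -> (26.83,-5.703) [heading=79, draw]
    LT 45: heading 79 -> 124
  ]
  -- iteration 3/4 --
  RT 30: heading 124 -> 94
  LT 20: heading 94 -> 114
  RT 108: heading 114 -> 6
  REPEAT 3 [
    -- iteration 1/3 --
    LT 15: heading 6 -> 21
    FD 8: (26.83,-5.703) -> (34.299,-2.836) [heading=21, draw]
    LT 45: heading 21 -> 66
    -- iteration 2/3 --
    LT 15: heading 66 -> 81
    FD 8: (34.299,-2.836) -> (35.55,5.066) [heading=81, draw]
    LT 45: heading 81 -> 126
    -- iteration 3/3 --
    LT 15: heading 126 -> 141
    FD 8: (35.55,5.066) -> (29.333,10.1) [heading=141, draw]
    LT 45: heading 141 -> 186
  ]
  -- iteration 4/4 --
  RT 30: heading 186 -> 156
  LT 20: heading 156 -> 176
  RT 108: heading 176 -> 68
  REPEAT 3 [
    -- iteration 1/3 --
    LT 15: heading 68 -> 83
    FD 8: (29.333,10.1) -> (30.308,18.04) [heading=83, draw]
    LT 45: heading 83 -> 128
    -- iteration 2/3 --
    LT 15: heading 128 -> 143
    FD 8: (30.308,18.04) -> (23.919,22.855) [heading=143, draw]
    LT 45: heading 143 -> 188
    -- iteration 3/3 --
    LT 15: heading 188 -> 203
    FD 8: (23.919,22.855) -> (16.555,19.729) [heading=203, draw]
    LT 45: heading 203 -> 248
  ]
]
Final: pos=(16.555,19.729), heading=248, 12 segment(s) drawn

Segment endpoints: x in {-1.8, 0, 4.051, 11.702, 16.555, 17.739, 23.919, 25.303, 26.83, 29.333, 30.308, 34.299, 35.55}, y in {-16.16, -13.556, -13.251, -10.912, -7.795, -5.703, -2.836, 0, 5.066, 10.1, 18.04, 19.729, 22.855}
xmin=-1.8, ymin=-16.16, xmax=35.55, ymax=22.855

Answer: -1.8 -16.16 35.55 22.855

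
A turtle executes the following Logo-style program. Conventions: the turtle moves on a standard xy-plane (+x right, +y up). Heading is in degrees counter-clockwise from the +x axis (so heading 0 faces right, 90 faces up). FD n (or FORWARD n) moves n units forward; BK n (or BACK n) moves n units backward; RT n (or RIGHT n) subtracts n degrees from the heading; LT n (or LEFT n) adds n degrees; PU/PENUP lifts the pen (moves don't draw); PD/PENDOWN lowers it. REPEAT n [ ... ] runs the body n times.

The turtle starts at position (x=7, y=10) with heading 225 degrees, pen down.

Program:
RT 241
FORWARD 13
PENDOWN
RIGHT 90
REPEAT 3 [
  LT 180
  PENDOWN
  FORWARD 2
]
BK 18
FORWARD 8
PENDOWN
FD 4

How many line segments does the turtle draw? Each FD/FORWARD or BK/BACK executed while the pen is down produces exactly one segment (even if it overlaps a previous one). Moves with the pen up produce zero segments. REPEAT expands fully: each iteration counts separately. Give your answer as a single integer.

Executing turtle program step by step:
Start: pos=(7,10), heading=225, pen down
RT 241: heading 225 -> 344
FD 13: (7,10) -> (19.496,6.417) [heading=344, draw]
PD: pen down
RT 90: heading 344 -> 254
REPEAT 3 [
  -- iteration 1/3 --
  LT 180: heading 254 -> 74
  PD: pen down
  FD 2: (19.496,6.417) -> (20.048,8.339) [heading=74, draw]
  -- iteration 2/3 --
  LT 180: heading 74 -> 254
  PD: pen down
  FD 2: (20.048,8.339) -> (19.496,6.417) [heading=254, draw]
  -- iteration 3/3 --
  LT 180: heading 254 -> 74
  PD: pen down
  FD 2: (19.496,6.417) -> (20.048,8.339) [heading=74, draw]
]
BK 18: (20.048,8.339) -> (15.086,-8.963) [heading=74, draw]
FD 8: (15.086,-8.963) -> (17.291,-1.273) [heading=74, draw]
PD: pen down
FD 4: (17.291,-1.273) -> (18.394,2.572) [heading=74, draw]
Final: pos=(18.394,2.572), heading=74, 7 segment(s) drawn
Segments drawn: 7

Answer: 7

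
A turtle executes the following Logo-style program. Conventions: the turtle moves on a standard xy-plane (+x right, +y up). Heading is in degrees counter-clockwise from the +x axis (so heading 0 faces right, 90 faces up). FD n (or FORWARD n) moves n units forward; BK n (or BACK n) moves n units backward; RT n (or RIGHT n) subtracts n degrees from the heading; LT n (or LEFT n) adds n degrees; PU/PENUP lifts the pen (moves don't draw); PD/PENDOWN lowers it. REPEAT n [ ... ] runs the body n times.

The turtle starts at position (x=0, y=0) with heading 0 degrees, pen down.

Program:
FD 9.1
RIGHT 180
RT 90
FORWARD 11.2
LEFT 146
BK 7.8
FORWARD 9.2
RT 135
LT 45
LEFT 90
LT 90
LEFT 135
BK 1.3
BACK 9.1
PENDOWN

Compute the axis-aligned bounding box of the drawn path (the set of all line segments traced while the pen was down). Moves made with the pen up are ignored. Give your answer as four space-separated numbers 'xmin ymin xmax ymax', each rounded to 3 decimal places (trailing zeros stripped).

Answer: 0 -0.17 13.462 17.666

Derivation:
Executing turtle program step by step:
Start: pos=(0,0), heading=0, pen down
FD 9.1: (0,0) -> (9.1,0) [heading=0, draw]
RT 180: heading 0 -> 180
RT 90: heading 180 -> 90
FD 11.2: (9.1,0) -> (9.1,11.2) [heading=90, draw]
LT 146: heading 90 -> 236
BK 7.8: (9.1,11.2) -> (13.462,17.666) [heading=236, draw]
FD 9.2: (13.462,17.666) -> (8.317,10.039) [heading=236, draw]
RT 135: heading 236 -> 101
LT 45: heading 101 -> 146
LT 90: heading 146 -> 236
LT 90: heading 236 -> 326
LT 135: heading 326 -> 101
BK 1.3: (8.317,10.039) -> (8.565,8.763) [heading=101, draw]
BK 9.1: (8.565,8.763) -> (10.302,-0.17) [heading=101, draw]
PD: pen down
Final: pos=(10.302,-0.17), heading=101, 6 segment(s) drawn

Segment endpoints: x in {0, 8.317, 8.565, 9.1, 9.1, 10.302, 13.462}, y in {-0.17, 0, 8.763, 10.039, 11.2, 17.666}
xmin=0, ymin=-0.17, xmax=13.462, ymax=17.666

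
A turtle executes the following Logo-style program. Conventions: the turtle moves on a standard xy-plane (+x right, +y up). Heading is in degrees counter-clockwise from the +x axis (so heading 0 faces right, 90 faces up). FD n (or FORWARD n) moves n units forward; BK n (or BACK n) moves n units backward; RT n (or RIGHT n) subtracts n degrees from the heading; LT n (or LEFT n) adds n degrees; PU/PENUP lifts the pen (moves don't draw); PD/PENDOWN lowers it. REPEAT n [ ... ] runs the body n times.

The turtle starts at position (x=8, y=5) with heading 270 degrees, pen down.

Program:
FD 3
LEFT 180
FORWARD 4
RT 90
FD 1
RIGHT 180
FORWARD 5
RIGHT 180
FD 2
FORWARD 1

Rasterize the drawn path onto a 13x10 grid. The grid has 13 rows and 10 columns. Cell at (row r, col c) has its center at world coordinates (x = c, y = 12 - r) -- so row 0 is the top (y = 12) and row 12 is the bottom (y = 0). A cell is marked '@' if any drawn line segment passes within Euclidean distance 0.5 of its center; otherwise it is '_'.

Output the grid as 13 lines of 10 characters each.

Segment 0: (8,5) -> (8,2)
Segment 1: (8,2) -> (8,6)
Segment 2: (8,6) -> (9,6)
Segment 3: (9,6) -> (4,6)
Segment 4: (4,6) -> (6,6)
Segment 5: (6,6) -> (7,6)

Answer: __________
__________
__________
__________
__________
__________
____@@@@@@
________@_
________@_
________@_
________@_
__________
__________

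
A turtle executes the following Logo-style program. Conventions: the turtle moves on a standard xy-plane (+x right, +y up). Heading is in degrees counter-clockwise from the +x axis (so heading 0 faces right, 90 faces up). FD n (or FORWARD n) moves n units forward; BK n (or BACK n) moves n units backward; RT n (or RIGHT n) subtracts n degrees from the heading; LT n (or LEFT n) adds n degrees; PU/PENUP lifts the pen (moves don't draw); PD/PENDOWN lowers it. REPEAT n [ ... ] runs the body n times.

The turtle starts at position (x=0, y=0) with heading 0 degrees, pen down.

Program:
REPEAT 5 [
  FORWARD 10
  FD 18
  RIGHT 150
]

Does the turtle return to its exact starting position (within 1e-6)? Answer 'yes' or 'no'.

Executing turtle program step by step:
Start: pos=(0,0), heading=0, pen down
REPEAT 5 [
  -- iteration 1/5 --
  FD 10: (0,0) -> (10,0) [heading=0, draw]
  FD 18: (10,0) -> (28,0) [heading=0, draw]
  RT 150: heading 0 -> 210
  -- iteration 2/5 --
  FD 10: (28,0) -> (19.34,-5) [heading=210, draw]
  FD 18: (19.34,-5) -> (3.751,-14) [heading=210, draw]
  RT 150: heading 210 -> 60
  -- iteration 3/5 --
  FD 10: (3.751,-14) -> (8.751,-5.34) [heading=60, draw]
  FD 18: (8.751,-5.34) -> (17.751,10.249) [heading=60, draw]
  RT 150: heading 60 -> 270
  -- iteration 4/5 --
  FD 10: (17.751,10.249) -> (17.751,0.249) [heading=270, draw]
  FD 18: (17.751,0.249) -> (17.751,-17.751) [heading=270, draw]
  RT 150: heading 270 -> 120
  -- iteration 5/5 --
  FD 10: (17.751,-17.751) -> (12.751,-9.091) [heading=120, draw]
  FD 18: (12.751,-9.091) -> (3.751,6.497) [heading=120, draw]
  RT 150: heading 120 -> 330
]
Final: pos=(3.751,6.497), heading=330, 10 segment(s) drawn

Start position: (0, 0)
Final position: (3.751, 6.497)
Distance = 7.503; >= 1e-6 -> NOT closed

Answer: no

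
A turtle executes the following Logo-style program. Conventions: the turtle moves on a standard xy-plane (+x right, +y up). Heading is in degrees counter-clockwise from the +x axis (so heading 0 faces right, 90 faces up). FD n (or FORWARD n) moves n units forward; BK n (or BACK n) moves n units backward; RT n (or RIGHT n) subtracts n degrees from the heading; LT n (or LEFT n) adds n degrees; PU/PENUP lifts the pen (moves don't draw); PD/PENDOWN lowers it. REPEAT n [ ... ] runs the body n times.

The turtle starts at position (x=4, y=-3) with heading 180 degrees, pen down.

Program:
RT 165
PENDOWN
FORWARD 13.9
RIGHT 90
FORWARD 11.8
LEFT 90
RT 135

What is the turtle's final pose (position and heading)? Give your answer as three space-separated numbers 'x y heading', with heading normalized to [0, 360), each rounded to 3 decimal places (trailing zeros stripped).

Answer: 20.48 -10.8 240

Derivation:
Executing turtle program step by step:
Start: pos=(4,-3), heading=180, pen down
RT 165: heading 180 -> 15
PD: pen down
FD 13.9: (4,-3) -> (17.426,0.598) [heading=15, draw]
RT 90: heading 15 -> 285
FD 11.8: (17.426,0.598) -> (20.48,-10.8) [heading=285, draw]
LT 90: heading 285 -> 15
RT 135: heading 15 -> 240
Final: pos=(20.48,-10.8), heading=240, 2 segment(s) drawn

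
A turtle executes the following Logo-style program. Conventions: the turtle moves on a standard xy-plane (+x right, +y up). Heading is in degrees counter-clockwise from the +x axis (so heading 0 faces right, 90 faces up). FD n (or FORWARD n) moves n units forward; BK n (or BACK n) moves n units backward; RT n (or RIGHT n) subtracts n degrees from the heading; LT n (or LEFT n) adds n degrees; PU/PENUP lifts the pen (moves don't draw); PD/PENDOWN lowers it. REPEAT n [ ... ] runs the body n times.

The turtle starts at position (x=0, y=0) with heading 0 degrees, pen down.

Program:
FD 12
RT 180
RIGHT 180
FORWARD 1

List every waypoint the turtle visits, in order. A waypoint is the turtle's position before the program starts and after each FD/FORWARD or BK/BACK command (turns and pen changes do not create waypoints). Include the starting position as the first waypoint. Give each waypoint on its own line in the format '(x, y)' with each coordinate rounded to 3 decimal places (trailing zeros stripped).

Executing turtle program step by step:
Start: pos=(0,0), heading=0, pen down
FD 12: (0,0) -> (12,0) [heading=0, draw]
RT 180: heading 0 -> 180
RT 180: heading 180 -> 0
FD 1: (12,0) -> (13,0) [heading=0, draw]
Final: pos=(13,0), heading=0, 2 segment(s) drawn
Waypoints (3 total):
(0, 0)
(12, 0)
(13, 0)

Answer: (0, 0)
(12, 0)
(13, 0)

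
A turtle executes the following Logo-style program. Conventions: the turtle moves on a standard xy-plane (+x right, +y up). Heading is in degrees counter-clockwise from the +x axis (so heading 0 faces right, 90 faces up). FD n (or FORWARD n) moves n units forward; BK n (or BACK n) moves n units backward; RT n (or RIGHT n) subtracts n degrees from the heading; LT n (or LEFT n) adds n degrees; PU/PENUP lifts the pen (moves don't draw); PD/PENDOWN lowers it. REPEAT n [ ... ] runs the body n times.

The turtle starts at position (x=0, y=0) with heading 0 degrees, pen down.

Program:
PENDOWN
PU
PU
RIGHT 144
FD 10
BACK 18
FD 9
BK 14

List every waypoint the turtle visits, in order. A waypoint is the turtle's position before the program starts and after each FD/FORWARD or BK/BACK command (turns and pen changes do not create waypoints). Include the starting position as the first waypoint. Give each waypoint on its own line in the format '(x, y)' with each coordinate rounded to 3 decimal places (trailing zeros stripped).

Executing turtle program step by step:
Start: pos=(0,0), heading=0, pen down
PD: pen down
PU: pen up
PU: pen up
RT 144: heading 0 -> 216
FD 10: (0,0) -> (-8.09,-5.878) [heading=216, move]
BK 18: (-8.09,-5.878) -> (6.472,4.702) [heading=216, move]
FD 9: (6.472,4.702) -> (-0.809,-0.588) [heading=216, move]
BK 14: (-0.809,-0.588) -> (10.517,7.641) [heading=216, move]
Final: pos=(10.517,7.641), heading=216, 0 segment(s) drawn
Waypoints (5 total):
(0, 0)
(-8.09, -5.878)
(6.472, 4.702)
(-0.809, -0.588)
(10.517, 7.641)

Answer: (0, 0)
(-8.09, -5.878)
(6.472, 4.702)
(-0.809, -0.588)
(10.517, 7.641)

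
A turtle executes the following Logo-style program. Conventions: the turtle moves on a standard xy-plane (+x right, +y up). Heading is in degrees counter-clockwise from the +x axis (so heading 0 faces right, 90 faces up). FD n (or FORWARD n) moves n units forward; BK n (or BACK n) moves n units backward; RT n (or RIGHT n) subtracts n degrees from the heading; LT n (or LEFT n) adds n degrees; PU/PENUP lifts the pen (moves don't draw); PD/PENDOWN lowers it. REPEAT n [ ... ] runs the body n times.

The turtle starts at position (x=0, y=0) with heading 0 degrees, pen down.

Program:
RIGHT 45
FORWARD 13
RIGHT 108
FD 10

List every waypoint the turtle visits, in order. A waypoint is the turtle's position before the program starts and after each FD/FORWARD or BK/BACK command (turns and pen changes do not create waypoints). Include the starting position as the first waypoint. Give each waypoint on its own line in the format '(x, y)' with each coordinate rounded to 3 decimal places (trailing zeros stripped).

Answer: (0, 0)
(9.192, -9.192)
(0.282, -13.732)

Derivation:
Executing turtle program step by step:
Start: pos=(0,0), heading=0, pen down
RT 45: heading 0 -> 315
FD 13: (0,0) -> (9.192,-9.192) [heading=315, draw]
RT 108: heading 315 -> 207
FD 10: (9.192,-9.192) -> (0.282,-13.732) [heading=207, draw]
Final: pos=(0.282,-13.732), heading=207, 2 segment(s) drawn
Waypoints (3 total):
(0, 0)
(9.192, -9.192)
(0.282, -13.732)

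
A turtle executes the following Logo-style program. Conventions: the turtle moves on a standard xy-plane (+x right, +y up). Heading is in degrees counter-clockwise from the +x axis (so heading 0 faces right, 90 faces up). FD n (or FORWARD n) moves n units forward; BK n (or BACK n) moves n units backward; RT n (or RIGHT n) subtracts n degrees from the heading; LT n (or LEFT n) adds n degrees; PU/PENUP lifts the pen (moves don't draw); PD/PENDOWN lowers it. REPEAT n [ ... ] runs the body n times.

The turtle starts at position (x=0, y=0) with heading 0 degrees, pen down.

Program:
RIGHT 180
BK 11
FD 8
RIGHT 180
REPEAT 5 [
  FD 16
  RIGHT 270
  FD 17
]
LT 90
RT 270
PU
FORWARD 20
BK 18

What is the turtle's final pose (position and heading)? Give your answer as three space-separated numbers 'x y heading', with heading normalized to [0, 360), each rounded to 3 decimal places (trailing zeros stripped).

Answer: 19 15 270

Derivation:
Executing turtle program step by step:
Start: pos=(0,0), heading=0, pen down
RT 180: heading 0 -> 180
BK 11: (0,0) -> (11,0) [heading=180, draw]
FD 8: (11,0) -> (3,0) [heading=180, draw]
RT 180: heading 180 -> 0
REPEAT 5 [
  -- iteration 1/5 --
  FD 16: (3,0) -> (19,0) [heading=0, draw]
  RT 270: heading 0 -> 90
  FD 17: (19,0) -> (19,17) [heading=90, draw]
  -- iteration 2/5 --
  FD 16: (19,17) -> (19,33) [heading=90, draw]
  RT 270: heading 90 -> 180
  FD 17: (19,33) -> (2,33) [heading=180, draw]
  -- iteration 3/5 --
  FD 16: (2,33) -> (-14,33) [heading=180, draw]
  RT 270: heading 180 -> 270
  FD 17: (-14,33) -> (-14,16) [heading=270, draw]
  -- iteration 4/5 --
  FD 16: (-14,16) -> (-14,0) [heading=270, draw]
  RT 270: heading 270 -> 0
  FD 17: (-14,0) -> (3,0) [heading=0, draw]
  -- iteration 5/5 --
  FD 16: (3,0) -> (19,0) [heading=0, draw]
  RT 270: heading 0 -> 90
  FD 17: (19,0) -> (19,17) [heading=90, draw]
]
LT 90: heading 90 -> 180
RT 270: heading 180 -> 270
PU: pen up
FD 20: (19,17) -> (19,-3) [heading=270, move]
BK 18: (19,-3) -> (19,15) [heading=270, move]
Final: pos=(19,15), heading=270, 12 segment(s) drawn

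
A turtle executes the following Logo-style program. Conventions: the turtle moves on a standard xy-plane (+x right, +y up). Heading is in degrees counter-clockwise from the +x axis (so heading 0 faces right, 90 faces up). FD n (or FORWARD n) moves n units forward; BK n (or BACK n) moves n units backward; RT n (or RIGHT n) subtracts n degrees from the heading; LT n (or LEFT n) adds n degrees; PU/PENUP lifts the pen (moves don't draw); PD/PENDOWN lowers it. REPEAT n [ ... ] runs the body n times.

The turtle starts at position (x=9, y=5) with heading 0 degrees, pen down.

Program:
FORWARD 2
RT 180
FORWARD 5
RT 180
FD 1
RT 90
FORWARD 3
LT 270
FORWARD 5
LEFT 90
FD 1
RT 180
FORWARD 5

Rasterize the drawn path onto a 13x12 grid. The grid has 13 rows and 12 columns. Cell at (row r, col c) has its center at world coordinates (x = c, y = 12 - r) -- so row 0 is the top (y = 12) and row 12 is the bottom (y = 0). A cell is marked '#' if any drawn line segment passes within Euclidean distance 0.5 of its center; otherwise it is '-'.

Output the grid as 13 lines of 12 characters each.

Answer: ------------
------------
------------
------------
------------
------------
--#---------
--#---######
--#----#----
--#----#----
--######----
--#---------
------------

Derivation:
Segment 0: (9,5) -> (11,5)
Segment 1: (11,5) -> (6,5)
Segment 2: (6,5) -> (7,5)
Segment 3: (7,5) -> (7,2)
Segment 4: (7,2) -> (2,2)
Segment 5: (2,2) -> (2,1)
Segment 6: (2,1) -> (2,6)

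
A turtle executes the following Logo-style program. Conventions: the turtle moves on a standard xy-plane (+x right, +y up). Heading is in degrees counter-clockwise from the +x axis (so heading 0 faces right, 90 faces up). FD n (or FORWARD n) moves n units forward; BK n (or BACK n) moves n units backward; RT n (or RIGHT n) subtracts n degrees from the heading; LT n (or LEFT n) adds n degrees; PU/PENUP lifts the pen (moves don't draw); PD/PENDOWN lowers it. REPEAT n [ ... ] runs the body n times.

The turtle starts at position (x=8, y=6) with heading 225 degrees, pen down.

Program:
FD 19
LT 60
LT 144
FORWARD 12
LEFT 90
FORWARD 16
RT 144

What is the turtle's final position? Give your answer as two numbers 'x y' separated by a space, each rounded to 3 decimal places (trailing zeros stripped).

Executing turtle program step by step:
Start: pos=(8,6), heading=225, pen down
FD 19: (8,6) -> (-5.435,-7.435) [heading=225, draw]
LT 60: heading 225 -> 285
LT 144: heading 285 -> 69
FD 12: (-5.435,-7.435) -> (-1.135,3.768) [heading=69, draw]
LT 90: heading 69 -> 159
FD 16: (-1.135,3.768) -> (-16.072,9.502) [heading=159, draw]
RT 144: heading 159 -> 15
Final: pos=(-16.072,9.502), heading=15, 3 segment(s) drawn

Answer: -16.072 9.502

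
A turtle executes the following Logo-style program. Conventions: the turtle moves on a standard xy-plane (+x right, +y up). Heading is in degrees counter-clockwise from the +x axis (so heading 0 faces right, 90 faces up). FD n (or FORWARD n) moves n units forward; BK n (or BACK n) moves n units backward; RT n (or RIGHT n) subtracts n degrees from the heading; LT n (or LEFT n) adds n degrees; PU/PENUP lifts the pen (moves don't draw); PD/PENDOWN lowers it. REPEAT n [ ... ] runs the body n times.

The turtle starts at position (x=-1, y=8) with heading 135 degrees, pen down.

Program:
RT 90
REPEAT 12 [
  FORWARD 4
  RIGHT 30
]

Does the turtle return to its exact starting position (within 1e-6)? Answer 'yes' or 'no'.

Executing turtle program step by step:
Start: pos=(-1,8), heading=135, pen down
RT 90: heading 135 -> 45
REPEAT 12 [
  -- iteration 1/12 --
  FD 4: (-1,8) -> (1.828,10.828) [heading=45, draw]
  RT 30: heading 45 -> 15
  -- iteration 2/12 --
  FD 4: (1.828,10.828) -> (5.692,11.864) [heading=15, draw]
  RT 30: heading 15 -> 345
  -- iteration 3/12 --
  FD 4: (5.692,11.864) -> (9.556,10.828) [heading=345, draw]
  RT 30: heading 345 -> 315
  -- iteration 4/12 --
  FD 4: (9.556,10.828) -> (12.384,8) [heading=315, draw]
  RT 30: heading 315 -> 285
  -- iteration 5/12 --
  FD 4: (12.384,8) -> (13.42,4.136) [heading=285, draw]
  RT 30: heading 285 -> 255
  -- iteration 6/12 --
  FD 4: (13.42,4.136) -> (12.384,0.273) [heading=255, draw]
  RT 30: heading 255 -> 225
  -- iteration 7/12 --
  FD 4: (12.384,0.273) -> (9.556,-2.556) [heading=225, draw]
  RT 30: heading 225 -> 195
  -- iteration 8/12 --
  FD 4: (9.556,-2.556) -> (5.692,-3.591) [heading=195, draw]
  RT 30: heading 195 -> 165
  -- iteration 9/12 --
  FD 4: (5.692,-3.591) -> (1.828,-2.556) [heading=165, draw]
  RT 30: heading 165 -> 135
  -- iteration 10/12 --
  FD 4: (1.828,-2.556) -> (-1,0.273) [heading=135, draw]
  RT 30: heading 135 -> 105
  -- iteration 11/12 --
  FD 4: (-1,0.273) -> (-2.035,4.136) [heading=105, draw]
  RT 30: heading 105 -> 75
  -- iteration 12/12 --
  FD 4: (-2.035,4.136) -> (-1,8) [heading=75, draw]
  RT 30: heading 75 -> 45
]
Final: pos=(-1,8), heading=45, 12 segment(s) drawn

Start position: (-1, 8)
Final position: (-1, 8)
Distance = 0; < 1e-6 -> CLOSED

Answer: yes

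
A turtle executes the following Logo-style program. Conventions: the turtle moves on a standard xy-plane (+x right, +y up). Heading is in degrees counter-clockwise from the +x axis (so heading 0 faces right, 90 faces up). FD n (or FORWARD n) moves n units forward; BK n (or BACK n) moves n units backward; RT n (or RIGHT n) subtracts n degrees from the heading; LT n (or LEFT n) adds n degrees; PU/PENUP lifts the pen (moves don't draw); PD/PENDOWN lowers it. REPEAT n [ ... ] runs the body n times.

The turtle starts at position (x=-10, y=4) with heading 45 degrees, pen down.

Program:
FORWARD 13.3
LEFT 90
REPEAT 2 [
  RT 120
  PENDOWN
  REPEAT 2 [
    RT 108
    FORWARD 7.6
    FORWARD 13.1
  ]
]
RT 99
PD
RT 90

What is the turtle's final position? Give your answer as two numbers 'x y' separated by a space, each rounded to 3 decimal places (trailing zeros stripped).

Answer: -34.257 -20.257

Derivation:
Executing turtle program step by step:
Start: pos=(-10,4), heading=45, pen down
FD 13.3: (-10,4) -> (-0.595,13.405) [heading=45, draw]
LT 90: heading 45 -> 135
REPEAT 2 [
  -- iteration 1/2 --
  RT 120: heading 135 -> 15
  PD: pen down
  REPEAT 2 [
    -- iteration 1/2 --
    RT 108: heading 15 -> 267
    FD 7.6: (-0.595,13.405) -> (-0.993,5.815) [heading=267, draw]
    FD 13.1: (-0.993,5.815) -> (-1.679,-7.267) [heading=267, draw]
    -- iteration 2/2 --
    RT 108: heading 267 -> 159
    FD 7.6: (-1.679,-7.267) -> (-8.774,-4.544) [heading=159, draw]
    FD 13.1: (-8.774,-4.544) -> (-21.004,0.151) [heading=159, draw]
  ]
  -- iteration 2/2 --
  RT 120: heading 159 -> 39
  PD: pen down
  REPEAT 2 [
    -- iteration 1/2 --
    RT 108: heading 39 -> 291
    FD 7.6: (-21.004,0.151) -> (-18.28,-6.944) [heading=291, draw]
    FD 13.1: (-18.28,-6.944) -> (-13.586,-19.174) [heading=291, draw]
    -- iteration 2/2 --
    RT 108: heading 291 -> 183
    FD 7.6: (-13.586,-19.174) -> (-21.175,-19.572) [heading=183, draw]
    FD 13.1: (-21.175,-19.572) -> (-34.257,-20.257) [heading=183, draw]
  ]
]
RT 99: heading 183 -> 84
PD: pen down
RT 90: heading 84 -> 354
Final: pos=(-34.257,-20.257), heading=354, 9 segment(s) drawn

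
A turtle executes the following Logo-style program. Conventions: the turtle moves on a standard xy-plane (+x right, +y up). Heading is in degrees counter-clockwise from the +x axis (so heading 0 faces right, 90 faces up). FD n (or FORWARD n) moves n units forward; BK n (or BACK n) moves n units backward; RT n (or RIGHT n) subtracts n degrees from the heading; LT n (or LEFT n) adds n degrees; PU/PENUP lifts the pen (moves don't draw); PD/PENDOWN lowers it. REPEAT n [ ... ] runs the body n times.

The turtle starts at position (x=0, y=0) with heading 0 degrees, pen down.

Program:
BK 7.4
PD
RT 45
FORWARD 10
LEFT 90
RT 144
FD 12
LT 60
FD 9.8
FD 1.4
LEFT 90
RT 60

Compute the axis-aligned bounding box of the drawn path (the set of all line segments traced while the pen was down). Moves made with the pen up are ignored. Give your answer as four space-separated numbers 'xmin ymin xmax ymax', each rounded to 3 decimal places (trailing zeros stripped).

Answer: -7.4 -25.972 6.498 0

Derivation:
Executing turtle program step by step:
Start: pos=(0,0), heading=0, pen down
BK 7.4: (0,0) -> (-7.4,0) [heading=0, draw]
PD: pen down
RT 45: heading 0 -> 315
FD 10: (-7.4,0) -> (-0.329,-7.071) [heading=315, draw]
LT 90: heading 315 -> 45
RT 144: heading 45 -> 261
FD 12: (-0.329,-7.071) -> (-2.206,-18.923) [heading=261, draw]
LT 60: heading 261 -> 321
FD 9.8: (-2.206,-18.923) -> (5.41,-25.091) [heading=321, draw]
FD 1.4: (5.41,-25.091) -> (6.498,-25.972) [heading=321, draw]
LT 90: heading 321 -> 51
RT 60: heading 51 -> 351
Final: pos=(6.498,-25.972), heading=351, 5 segment(s) drawn

Segment endpoints: x in {-7.4, -2.206, -0.329, 0, 5.41, 6.498}, y in {-25.972, -25.091, -18.923, -7.071, 0}
xmin=-7.4, ymin=-25.972, xmax=6.498, ymax=0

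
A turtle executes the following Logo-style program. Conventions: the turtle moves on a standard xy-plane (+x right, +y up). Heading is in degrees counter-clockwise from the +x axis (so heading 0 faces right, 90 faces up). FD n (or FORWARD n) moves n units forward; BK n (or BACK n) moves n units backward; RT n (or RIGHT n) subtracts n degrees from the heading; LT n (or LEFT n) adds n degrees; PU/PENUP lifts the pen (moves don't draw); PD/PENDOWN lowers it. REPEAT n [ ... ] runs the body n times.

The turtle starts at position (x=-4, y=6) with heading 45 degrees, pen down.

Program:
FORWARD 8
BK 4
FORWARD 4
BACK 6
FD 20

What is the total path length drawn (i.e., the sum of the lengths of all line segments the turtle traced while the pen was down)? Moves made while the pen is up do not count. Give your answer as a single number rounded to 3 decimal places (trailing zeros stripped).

Executing turtle program step by step:
Start: pos=(-4,6), heading=45, pen down
FD 8: (-4,6) -> (1.657,11.657) [heading=45, draw]
BK 4: (1.657,11.657) -> (-1.172,8.828) [heading=45, draw]
FD 4: (-1.172,8.828) -> (1.657,11.657) [heading=45, draw]
BK 6: (1.657,11.657) -> (-2.586,7.414) [heading=45, draw]
FD 20: (-2.586,7.414) -> (11.556,21.556) [heading=45, draw]
Final: pos=(11.556,21.556), heading=45, 5 segment(s) drawn

Segment lengths:
  seg 1: (-4,6) -> (1.657,11.657), length = 8
  seg 2: (1.657,11.657) -> (-1.172,8.828), length = 4
  seg 3: (-1.172,8.828) -> (1.657,11.657), length = 4
  seg 4: (1.657,11.657) -> (-2.586,7.414), length = 6
  seg 5: (-2.586,7.414) -> (11.556,21.556), length = 20
Total = 42

Answer: 42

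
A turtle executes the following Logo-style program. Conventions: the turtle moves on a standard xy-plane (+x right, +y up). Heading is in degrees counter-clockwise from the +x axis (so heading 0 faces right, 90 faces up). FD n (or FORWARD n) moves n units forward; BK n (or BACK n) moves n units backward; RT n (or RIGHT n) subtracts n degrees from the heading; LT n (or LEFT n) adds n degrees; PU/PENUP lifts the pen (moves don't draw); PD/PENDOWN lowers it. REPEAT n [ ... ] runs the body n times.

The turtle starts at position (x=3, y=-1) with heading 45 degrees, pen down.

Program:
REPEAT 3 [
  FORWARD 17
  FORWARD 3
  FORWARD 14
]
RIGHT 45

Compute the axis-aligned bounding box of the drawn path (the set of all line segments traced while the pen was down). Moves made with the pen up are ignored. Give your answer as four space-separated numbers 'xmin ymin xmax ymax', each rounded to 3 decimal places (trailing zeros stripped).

Executing turtle program step by step:
Start: pos=(3,-1), heading=45, pen down
REPEAT 3 [
  -- iteration 1/3 --
  FD 17: (3,-1) -> (15.021,11.021) [heading=45, draw]
  FD 3: (15.021,11.021) -> (17.142,13.142) [heading=45, draw]
  FD 14: (17.142,13.142) -> (27.042,23.042) [heading=45, draw]
  -- iteration 2/3 --
  FD 17: (27.042,23.042) -> (39.062,35.062) [heading=45, draw]
  FD 3: (39.062,35.062) -> (41.184,37.184) [heading=45, draw]
  FD 14: (41.184,37.184) -> (51.083,47.083) [heading=45, draw]
  -- iteration 3/3 --
  FD 17: (51.083,47.083) -> (63.104,59.104) [heading=45, draw]
  FD 3: (63.104,59.104) -> (65.225,61.225) [heading=45, draw]
  FD 14: (65.225,61.225) -> (75.125,71.125) [heading=45, draw]
]
RT 45: heading 45 -> 0
Final: pos=(75.125,71.125), heading=0, 9 segment(s) drawn

Segment endpoints: x in {3, 15.021, 17.142, 27.042, 39.062, 41.184, 51.083, 63.104, 65.225, 75.125}, y in {-1, 11.021, 13.142, 23.042, 35.062, 37.184, 47.083, 59.104, 61.225, 71.125}
xmin=3, ymin=-1, xmax=75.125, ymax=71.125

Answer: 3 -1 75.125 71.125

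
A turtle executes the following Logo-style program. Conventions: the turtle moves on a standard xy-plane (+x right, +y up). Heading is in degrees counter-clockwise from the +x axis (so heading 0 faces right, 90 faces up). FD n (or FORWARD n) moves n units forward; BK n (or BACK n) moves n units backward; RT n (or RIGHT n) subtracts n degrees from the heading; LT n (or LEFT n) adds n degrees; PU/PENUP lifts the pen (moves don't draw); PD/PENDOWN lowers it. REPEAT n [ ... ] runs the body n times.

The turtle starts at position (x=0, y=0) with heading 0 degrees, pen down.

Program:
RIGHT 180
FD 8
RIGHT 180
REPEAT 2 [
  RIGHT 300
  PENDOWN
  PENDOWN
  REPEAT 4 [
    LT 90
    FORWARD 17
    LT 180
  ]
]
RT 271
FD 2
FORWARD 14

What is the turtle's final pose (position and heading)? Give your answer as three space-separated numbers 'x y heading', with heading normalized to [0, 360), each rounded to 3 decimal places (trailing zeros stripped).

Executing turtle program step by step:
Start: pos=(0,0), heading=0, pen down
RT 180: heading 0 -> 180
FD 8: (0,0) -> (-8,0) [heading=180, draw]
RT 180: heading 180 -> 0
REPEAT 2 [
  -- iteration 1/2 --
  RT 300: heading 0 -> 60
  PD: pen down
  PD: pen down
  REPEAT 4 [
    -- iteration 1/4 --
    LT 90: heading 60 -> 150
    FD 17: (-8,0) -> (-22.722,8.5) [heading=150, draw]
    LT 180: heading 150 -> 330
    -- iteration 2/4 --
    LT 90: heading 330 -> 60
    FD 17: (-22.722,8.5) -> (-14.222,23.222) [heading=60, draw]
    LT 180: heading 60 -> 240
    -- iteration 3/4 --
    LT 90: heading 240 -> 330
    FD 17: (-14.222,23.222) -> (0.5,14.722) [heading=330, draw]
    LT 180: heading 330 -> 150
    -- iteration 4/4 --
    LT 90: heading 150 -> 240
    FD 17: (0.5,14.722) -> (-8,0) [heading=240, draw]
    LT 180: heading 240 -> 60
  ]
  -- iteration 2/2 --
  RT 300: heading 60 -> 120
  PD: pen down
  PD: pen down
  REPEAT 4 [
    -- iteration 1/4 --
    LT 90: heading 120 -> 210
    FD 17: (-8,0) -> (-22.722,-8.5) [heading=210, draw]
    LT 180: heading 210 -> 30
    -- iteration 2/4 --
    LT 90: heading 30 -> 120
    FD 17: (-22.722,-8.5) -> (-31.222,6.222) [heading=120, draw]
    LT 180: heading 120 -> 300
    -- iteration 3/4 --
    LT 90: heading 300 -> 30
    FD 17: (-31.222,6.222) -> (-16.5,14.722) [heading=30, draw]
    LT 180: heading 30 -> 210
    -- iteration 4/4 --
    LT 90: heading 210 -> 300
    FD 17: (-16.5,14.722) -> (-8,0) [heading=300, draw]
    LT 180: heading 300 -> 120
  ]
]
RT 271: heading 120 -> 209
FD 2: (-8,0) -> (-9.749,-0.97) [heading=209, draw]
FD 14: (-9.749,-0.97) -> (-21.994,-7.757) [heading=209, draw]
Final: pos=(-21.994,-7.757), heading=209, 11 segment(s) drawn

Answer: -21.994 -7.757 209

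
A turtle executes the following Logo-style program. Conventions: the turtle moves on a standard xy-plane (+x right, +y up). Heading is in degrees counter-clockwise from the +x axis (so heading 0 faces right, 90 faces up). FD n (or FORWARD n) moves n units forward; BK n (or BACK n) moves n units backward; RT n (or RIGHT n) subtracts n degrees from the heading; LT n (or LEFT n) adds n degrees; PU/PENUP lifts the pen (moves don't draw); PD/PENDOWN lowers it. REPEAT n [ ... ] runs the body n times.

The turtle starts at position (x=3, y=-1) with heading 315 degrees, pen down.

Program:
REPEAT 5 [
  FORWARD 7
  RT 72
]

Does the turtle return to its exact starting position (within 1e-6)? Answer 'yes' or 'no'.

Answer: yes

Derivation:
Executing turtle program step by step:
Start: pos=(3,-1), heading=315, pen down
REPEAT 5 [
  -- iteration 1/5 --
  FD 7: (3,-1) -> (7.95,-5.95) [heading=315, draw]
  RT 72: heading 315 -> 243
  -- iteration 2/5 --
  FD 7: (7.95,-5.95) -> (4.772,-12.187) [heading=243, draw]
  RT 72: heading 243 -> 171
  -- iteration 3/5 --
  FD 7: (4.772,-12.187) -> (-2.142,-11.092) [heading=171, draw]
  RT 72: heading 171 -> 99
  -- iteration 4/5 --
  FD 7: (-2.142,-11.092) -> (-3.237,-4.178) [heading=99, draw]
  RT 72: heading 99 -> 27
  -- iteration 5/5 --
  FD 7: (-3.237,-4.178) -> (3,-1) [heading=27, draw]
  RT 72: heading 27 -> 315
]
Final: pos=(3,-1), heading=315, 5 segment(s) drawn

Start position: (3, -1)
Final position: (3, -1)
Distance = 0; < 1e-6 -> CLOSED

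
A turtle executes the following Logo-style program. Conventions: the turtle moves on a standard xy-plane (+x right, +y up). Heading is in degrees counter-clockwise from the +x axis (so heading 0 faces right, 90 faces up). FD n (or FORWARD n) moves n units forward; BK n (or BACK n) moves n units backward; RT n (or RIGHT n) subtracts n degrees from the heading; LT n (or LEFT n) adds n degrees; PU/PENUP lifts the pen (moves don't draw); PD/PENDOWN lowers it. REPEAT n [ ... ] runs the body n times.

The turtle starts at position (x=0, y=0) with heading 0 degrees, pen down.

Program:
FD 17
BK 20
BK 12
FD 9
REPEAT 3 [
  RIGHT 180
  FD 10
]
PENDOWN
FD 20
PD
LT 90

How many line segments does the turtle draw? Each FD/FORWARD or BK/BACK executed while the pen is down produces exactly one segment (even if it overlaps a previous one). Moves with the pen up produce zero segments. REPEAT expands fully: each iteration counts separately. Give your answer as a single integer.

Executing turtle program step by step:
Start: pos=(0,0), heading=0, pen down
FD 17: (0,0) -> (17,0) [heading=0, draw]
BK 20: (17,0) -> (-3,0) [heading=0, draw]
BK 12: (-3,0) -> (-15,0) [heading=0, draw]
FD 9: (-15,0) -> (-6,0) [heading=0, draw]
REPEAT 3 [
  -- iteration 1/3 --
  RT 180: heading 0 -> 180
  FD 10: (-6,0) -> (-16,0) [heading=180, draw]
  -- iteration 2/3 --
  RT 180: heading 180 -> 0
  FD 10: (-16,0) -> (-6,0) [heading=0, draw]
  -- iteration 3/3 --
  RT 180: heading 0 -> 180
  FD 10: (-6,0) -> (-16,0) [heading=180, draw]
]
PD: pen down
FD 20: (-16,0) -> (-36,0) [heading=180, draw]
PD: pen down
LT 90: heading 180 -> 270
Final: pos=(-36,0), heading=270, 8 segment(s) drawn
Segments drawn: 8

Answer: 8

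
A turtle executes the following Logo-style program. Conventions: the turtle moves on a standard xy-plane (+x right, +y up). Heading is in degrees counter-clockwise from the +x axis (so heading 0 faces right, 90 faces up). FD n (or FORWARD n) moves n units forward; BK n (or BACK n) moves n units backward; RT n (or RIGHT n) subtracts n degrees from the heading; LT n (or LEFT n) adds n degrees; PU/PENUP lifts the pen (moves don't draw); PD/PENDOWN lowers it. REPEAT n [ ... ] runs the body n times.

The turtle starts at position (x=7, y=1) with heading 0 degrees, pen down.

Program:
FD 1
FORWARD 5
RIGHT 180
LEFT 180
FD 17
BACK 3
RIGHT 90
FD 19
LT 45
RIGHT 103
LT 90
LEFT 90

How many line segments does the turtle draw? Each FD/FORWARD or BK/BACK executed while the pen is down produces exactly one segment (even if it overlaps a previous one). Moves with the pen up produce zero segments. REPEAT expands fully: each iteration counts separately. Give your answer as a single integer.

Executing turtle program step by step:
Start: pos=(7,1), heading=0, pen down
FD 1: (7,1) -> (8,1) [heading=0, draw]
FD 5: (8,1) -> (13,1) [heading=0, draw]
RT 180: heading 0 -> 180
LT 180: heading 180 -> 0
FD 17: (13,1) -> (30,1) [heading=0, draw]
BK 3: (30,1) -> (27,1) [heading=0, draw]
RT 90: heading 0 -> 270
FD 19: (27,1) -> (27,-18) [heading=270, draw]
LT 45: heading 270 -> 315
RT 103: heading 315 -> 212
LT 90: heading 212 -> 302
LT 90: heading 302 -> 32
Final: pos=(27,-18), heading=32, 5 segment(s) drawn
Segments drawn: 5

Answer: 5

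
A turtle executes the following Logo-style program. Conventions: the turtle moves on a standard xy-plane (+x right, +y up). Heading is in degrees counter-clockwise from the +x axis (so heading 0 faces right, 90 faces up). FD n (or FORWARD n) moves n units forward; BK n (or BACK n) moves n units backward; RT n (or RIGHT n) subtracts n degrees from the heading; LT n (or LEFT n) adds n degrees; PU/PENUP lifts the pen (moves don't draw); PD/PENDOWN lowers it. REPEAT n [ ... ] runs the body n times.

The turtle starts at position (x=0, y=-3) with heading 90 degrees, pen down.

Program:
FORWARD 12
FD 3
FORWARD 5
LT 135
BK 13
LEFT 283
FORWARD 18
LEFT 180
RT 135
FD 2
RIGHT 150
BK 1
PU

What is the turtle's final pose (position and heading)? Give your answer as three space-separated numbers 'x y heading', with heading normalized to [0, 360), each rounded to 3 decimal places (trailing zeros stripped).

Answer: -8.753 34.599 43

Derivation:
Executing turtle program step by step:
Start: pos=(0,-3), heading=90, pen down
FD 12: (0,-3) -> (0,9) [heading=90, draw]
FD 3: (0,9) -> (0,12) [heading=90, draw]
FD 5: (0,12) -> (0,17) [heading=90, draw]
LT 135: heading 90 -> 225
BK 13: (0,17) -> (9.192,26.192) [heading=225, draw]
LT 283: heading 225 -> 148
FD 18: (9.192,26.192) -> (-6.072,35.731) [heading=148, draw]
LT 180: heading 148 -> 328
RT 135: heading 328 -> 193
FD 2: (-6.072,35.731) -> (-8.021,35.281) [heading=193, draw]
RT 150: heading 193 -> 43
BK 1: (-8.021,35.281) -> (-8.753,34.599) [heading=43, draw]
PU: pen up
Final: pos=(-8.753,34.599), heading=43, 7 segment(s) drawn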